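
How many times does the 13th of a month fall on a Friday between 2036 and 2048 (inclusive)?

24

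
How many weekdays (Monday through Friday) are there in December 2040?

21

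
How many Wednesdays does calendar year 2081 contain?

53

2081-01-01 is a Wednesday.
That's 365 days from start to end, counting both.
365 = 7 × 52 + 1, so there are 52 full weeks plus 1 extra day.
Each full week contributes one Wednesday: 52 so far.
The 1 extra day is Wed — 1 of them qualifies.
Total: 52 + 1 = 53.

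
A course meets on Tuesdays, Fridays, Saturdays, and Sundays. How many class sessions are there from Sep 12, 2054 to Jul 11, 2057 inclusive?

591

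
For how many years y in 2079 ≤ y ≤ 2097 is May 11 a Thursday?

3

Day of week of May 11 in each year:
2079: Thu ✓, 2080: Sat, 2081: Sun, 2082: Mon, 2083: Tue, 2084: Thu ✓, 2085: Fri, 2086: Sat, 2087: Sun, 2088: Tue, 2089: Wed, 2090: Thu ✓, 2091: Fri, 2092: Sun, 2093: Mon, 2094: Tue, 2095: Wed, 2096: Fri, 2097: Sat
Thursdays: 2079, 2084, 2090.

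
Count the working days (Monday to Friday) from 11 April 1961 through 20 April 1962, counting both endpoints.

11 April 1961 is a Tuesday.
The range spans 375 days (inclusive of both endpoints).
375 = 7 × 53 + 4, so there are 53 full weeks plus 4 extra days.
Each full week contributes 5 weekdays (Mon–Fri): 53 × 5 = 265.
The 4 extra days are Tuesday, Wednesday, Thursday, Friday — 4 of them qualify.
Total: 265 + 4 = 269.

269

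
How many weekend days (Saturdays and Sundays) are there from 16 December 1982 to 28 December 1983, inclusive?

108

16 December 1982 is a Thursday.
From 16 December 1982 to 28 December 1983 is 378 days inclusive.
378 = 7 × 54, so the span is exactly 54 full weeks.
Each full week contributes 2 weekend days (Sat, Sun): 54 × 2 = 108.
Total: 108.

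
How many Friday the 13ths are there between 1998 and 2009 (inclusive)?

21

Friday-the-13ths by year:
1998: Feb, Mar, Nov
1999: Aug
2000: Oct
2001: Apr, Jul
2002: Sep, Dec
2003: Jun
2004: Feb, Aug
2005: May
2006: Jan, Oct
2007: Apr, Jul
2008: Jun
2009: Feb, Mar, Nov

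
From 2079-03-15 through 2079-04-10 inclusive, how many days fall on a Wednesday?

4

2079-03-15 is a Wednesday.
From 2079-03-15 to 2079-04-10 is 27 days inclusive.
27 = 7 × 3 + 6, so there are 3 full weeks plus 6 extra days.
Each full week contributes one Wednesday: 3 so far.
The 6 extra days are Wed, Thu, Fri, Sat, Sun, Mon — 1 of them qualifies.
Total: 3 + 1 = 4.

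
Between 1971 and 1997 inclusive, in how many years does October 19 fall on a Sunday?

4

Day of week of October 19 in each year:
1971: Tue, 1972: Thu, 1973: Fri, 1974: Sat, 1975: Sun ✓, 1976: Tue, 1977: Wed, 1978: Thu, 1979: Fri, 1980: Sun ✓, 1981: Mon, 1982: Tue, 1983: Wed, 1984: Fri, 1985: Sat, 1986: Sun ✓, 1987: Mon, 1988: Wed, 1989: Thu, 1990: Fri, 1991: Sat, 1992: Mon, 1993: Tue, 1994: Wed, 1995: Thu, 1996: Sat, 1997: Sun ✓
Sundays: 1975, 1980, 1986, 1997.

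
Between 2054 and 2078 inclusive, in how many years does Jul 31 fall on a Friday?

Day of week of July 31 in each year:
2054: Fri ✓, 2055: Sat, 2056: Mon, 2057: Tue, 2058: Wed, 2059: Thu, 2060: Sat, 2061: Sun, 2062: Mon, 2063: Tue, 2064: Thu, 2065: Fri ✓, 2066: Sat, 2067: Sun, 2068: Tue, 2069: Wed, 2070: Thu, 2071: Fri ✓, 2072: Sun, 2073: Mon, 2074: Tue, 2075: Wed, 2076: Fri ✓, 2077: Sat, 2078: Sun
Fridays: 2054, 2065, 2071, 2076.

4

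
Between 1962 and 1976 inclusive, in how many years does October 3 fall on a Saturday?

Day of week of October 3 in each year:
1962: Wed, 1963: Thu, 1964: Sat ✓, 1965: Sun, 1966: Mon, 1967: Tue, 1968: Thu, 1969: Fri, 1970: Sat ✓, 1971: Sun, 1972: Tue, 1973: Wed, 1974: Thu, 1975: Fri, 1976: Sun
Saturdays: 1964, 1970.

2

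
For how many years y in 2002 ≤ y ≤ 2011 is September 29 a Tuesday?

1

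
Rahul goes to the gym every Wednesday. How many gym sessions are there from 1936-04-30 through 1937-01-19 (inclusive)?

37

1936-04-30 is a Thursday.
That's 265 days from start to end, counting both.
265 = 7 × 37 + 6, so there are 37 full weeks plus 6 extra days.
Each full week contributes one Wednesday: 37 so far.
The 6 extra days are Thursday, Friday, Saturday, Sunday, Monday, Tuesday — none qualify.
Total: 37 + 0 = 37.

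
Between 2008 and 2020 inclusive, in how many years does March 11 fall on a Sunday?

Day of week of March 11 in each year:
2008: Tue, 2009: Wed, 2010: Thu, 2011: Fri, 2012: Sun ✓, 2013: Mon, 2014: Tue, 2015: Wed, 2016: Fri, 2017: Sat, 2018: Sun ✓, 2019: Mon, 2020: Wed
Sundays: 2012, 2018.

2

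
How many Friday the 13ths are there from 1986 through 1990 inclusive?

9

Friday-the-13ths by year:
1986: Jun
1987: Feb, Mar, Nov
1988: May
1989: Jan, Oct
1990: Apr, Jul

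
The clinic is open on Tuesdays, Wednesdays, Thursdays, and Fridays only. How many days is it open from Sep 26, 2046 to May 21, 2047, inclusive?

136

Sep 26, 2046 is a Wednesday.
That's 238 days from start to end, counting both.
238 = 7 × 34, so the span is exactly 34 full weeks.
Each full week contributes 4 days from the set (Tue, Wed, Thu, Fri): 34 × 4 = 136.
Total: 136.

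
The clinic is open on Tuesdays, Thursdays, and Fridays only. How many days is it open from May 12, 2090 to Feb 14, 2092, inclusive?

276

May 12, 2090 is a Friday.
From May 12, 2090 to Feb 14, 2092 is 644 days inclusive.
644 = 7 × 92, so the span is exactly 92 full weeks.
Each full week contributes 3 days from the set (Tue, Thu, Fri): 92 × 3 = 276.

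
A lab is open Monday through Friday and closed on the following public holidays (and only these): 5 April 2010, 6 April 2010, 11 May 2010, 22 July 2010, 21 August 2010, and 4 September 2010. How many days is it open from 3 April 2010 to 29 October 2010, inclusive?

146 business days

3 April 2010 is a Saturday.
From 3 April 2010 to 29 October 2010 is 210 days inclusive.
210 = 7 × 30, so the span is exactly 30 full weeks.
Each full week contributes 5 weekdays (Mon–Fri): 30 × 5 = 150.
Total: 150.
Holidays: 5 April 2010 (Mon); 6 April 2010 (Tue); 11 May 2010 (Tue); 22 July 2010 (Thu); 21 August 2010 (Sat); 4 September 2010 (Sat).
4 of the 6 holidays fall on weekdays; the rest are weekends and were already excluded.
Business days: 150 − 4 = 146.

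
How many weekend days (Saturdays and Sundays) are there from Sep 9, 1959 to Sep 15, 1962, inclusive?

Sep 9, 1959 is a Wednesday.
The range spans 1103 days (inclusive of both endpoints).
1103 = 7 × 157 + 4, so there are 157 full weeks plus 4 extra days.
Each full week contributes 2 weekend days (Sat, Sun): 157 × 2 = 314.
The 4 extra days are Wed, Thu, Fri, Sat — 1 of them qualifies.
Total: 314 + 1 = 315.

315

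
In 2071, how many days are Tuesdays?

52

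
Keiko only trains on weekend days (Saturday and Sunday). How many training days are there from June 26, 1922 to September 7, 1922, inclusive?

June 26, 1922 is a Monday.
From June 26, 1922 to September 7, 1922 is 74 days inclusive.
74 = 7 × 10 + 4, so there are 10 full weeks plus 4 extra days.
Each full week contributes 2 weekend days (Sat, Sun): 10 × 2 = 20.
The 4 extra days are Monday, Tuesday, Wednesday, Thursday — none qualify.
Total: 20 + 0 = 20.

20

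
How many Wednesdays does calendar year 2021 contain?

52

2021-01-01 is a Friday.
The range spans 365 days (inclusive of both endpoints).
365 = 7 × 52 + 1, so there are 52 full weeks plus 1 extra day.
Each full week contributes one Wednesday: 52 so far.
The 1 extra day is Friday — none qualify.
Total: 52 + 0 = 52.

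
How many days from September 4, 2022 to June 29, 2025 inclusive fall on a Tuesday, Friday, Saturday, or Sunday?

589

September 4, 2022 is a Sunday.
The range spans 1030 days (inclusive of both endpoints).
1030 = 7 × 147 + 1, so there are 147 full weeks plus 1 extra day.
Each full week contributes 4 days from the set (Tue, Fri, Sat, Sun): 147 × 4 = 588.
The 1 extra day is Sunday — 1 of them qualifies.
Total: 588 + 1 = 589.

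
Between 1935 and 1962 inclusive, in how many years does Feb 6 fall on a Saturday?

4

Day of week of February 6 in each year:
1935: Wed, 1936: Thu, 1937: Sat ✓, 1938: Sun, 1939: Mon, 1940: Tue, 1941: Thu, 1942: Fri, 1943: Sat ✓, 1944: Sun, 1945: Tue, 1946: Wed, 1947: Thu, 1948: Fri, 1949: Sun, 1950: Mon, 1951: Tue, 1952: Wed, 1953: Fri, 1954: Sat ✓, 1955: Sun, 1956: Mon, 1957: Wed, 1958: Thu, 1959: Fri, 1960: Sat ✓, 1961: Mon, 1962: Tue
Saturdays: 1937, 1943, 1954, 1960.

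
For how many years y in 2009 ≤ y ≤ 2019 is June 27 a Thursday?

2

Day of week of June 27 in each year:
2009: Sat, 2010: Sun, 2011: Mon, 2012: Wed, 2013: Thu ✓, 2014: Fri, 2015: Sat, 2016: Mon, 2017: Tue, 2018: Wed, 2019: Thu ✓
Thursdays: 2013, 2019.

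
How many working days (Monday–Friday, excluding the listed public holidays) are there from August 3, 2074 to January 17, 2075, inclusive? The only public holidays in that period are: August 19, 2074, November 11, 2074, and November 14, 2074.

August 3, 2074 is a Friday.
That's 168 days from start to end, counting both.
168 = 7 × 24, so the span is exactly 24 full weeks.
Each full week contributes 5 weekdays (Mon–Fri): 24 × 5 = 120.
Total: 120.
Holidays: August 19, 2074 (Sun); November 11, 2074 (Sun); November 14, 2074 (Wed).
1 of the 3 holidays fall on weekdays; the rest are weekends and were already excluded.
Business days: 120 − 1 = 119.

119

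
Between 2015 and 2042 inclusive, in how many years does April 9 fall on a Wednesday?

Day of week of April 9 in each year:
2015: Thu, 2016: Sat, 2017: Sun, 2018: Mon, 2019: Tue, 2020: Thu, 2021: Fri, 2022: Sat, 2023: Sun, 2024: Tue, 2025: Wed ✓, 2026: Thu, 2027: Fri, 2028: Sun, 2029: Mon, 2030: Tue, 2031: Wed ✓, 2032: Fri, 2033: Sat, 2034: Sun, 2035: Mon, 2036: Wed ✓, 2037: Thu, 2038: Fri, 2039: Sat, 2040: Mon, 2041: Tue, 2042: Wed ✓
Wednesdays: 2025, 2031, 2036, 2042.

4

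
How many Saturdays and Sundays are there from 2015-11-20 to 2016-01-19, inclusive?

18

2015-11-20 is a Friday.
The range spans 61 days (inclusive of both endpoints).
61 = 7 × 8 + 5, so there are 8 full weeks plus 5 extra days.
Each full week contributes 2 weekend days (Sat, Sun): 8 × 2 = 16.
The 5 extra days are Fri, Sat, Sun, Mon, Tue — 2 of them qualify.
Total: 16 + 2 = 18.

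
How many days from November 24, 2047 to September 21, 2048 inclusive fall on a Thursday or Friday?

86

November 24, 2047 is a Sunday.
That's 303 days from start to end, counting both.
303 = 7 × 43 + 2, so there are 43 full weeks plus 2 extra days.
Each full week contributes 2 days from the set (Thu, Fri): 43 × 2 = 86.
The 2 extra days are Sunday, Monday — none qualify.
Total: 86 + 0 = 86.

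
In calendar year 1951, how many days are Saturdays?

52

Jan 1, 1951 is a Monday.
That's 365 days from start to end, counting both.
365 = 7 × 52 + 1, so there are 52 full weeks plus 1 extra day.
Each full week contributes one Saturday: 52 so far.
The 1 extra day is Monday — none qualify.
Total: 52 + 0 = 52.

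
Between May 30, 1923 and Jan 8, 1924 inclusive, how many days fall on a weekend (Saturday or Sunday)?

64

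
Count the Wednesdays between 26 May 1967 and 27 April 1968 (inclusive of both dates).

48 Wednesdays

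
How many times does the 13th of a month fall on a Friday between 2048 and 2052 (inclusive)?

Friday-the-13ths by year:
2048: Mar, Nov
2049: Aug
2050: May
2051: Jan, Oct
2052: Sep, Dec

8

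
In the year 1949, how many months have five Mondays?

A month has five Mondays exactly when Monday falls within its first (length − 28) days.
Jan: 31 days, starts Sat → 5 of Sat, Sun, Mon ✓
Feb: 28 days, starts Tue → 5 of (none)
Mar: 31 days, starts Tue → 5 of Tue, Wed, Thu
Apr: 30 days, starts Fri → 5 of Fri, Sat
May: 31 days, starts Sun → 5 of Sun, Mon, Tue ✓
Jun: 30 days, starts Wed → 5 of Wed, Thu
Jul: 31 days, starts Fri → 5 of Fri, Sat, Sun
Aug: 31 days, starts Mon → 5 of Mon, Tue, Wed ✓
Sep: 30 days, starts Thu → 5 of Thu, Fri
Oct: 31 days, starts Sat → 5 of Sat, Sun, Mon ✓
Nov: 30 days, starts Tue → 5 of Tue, Wed
Dec: 31 days, starts Thu → 5 of Thu, Fri, Sat
Months with five Mondays: Jan, May, Aug, Oct.

4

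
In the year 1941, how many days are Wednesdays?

53

Jan 1, 1941 is a Wednesday.
The range spans 365 days (inclusive of both endpoints).
365 = 7 × 52 + 1, so there are 52 full weeks plus 1 extra day.
Each full week contributes one Wednesday: 52 so far.
The 1 extra day is Wednesday — 1 of them qualifies.
Total: 52 + 1 = 53.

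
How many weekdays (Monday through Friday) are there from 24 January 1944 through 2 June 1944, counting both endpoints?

24 January 1944 is a Monday.
The range spans 131 days (inclusive of both endpoints).
131 = 7 × 18 + 5, so there are 18 full weeks plus 5 extra days.
Each full week contributes 5 weekdays (Mon–Fri): 18 × 5 = 90.
The 5 extra days are Monday, Tuesday, Wednesday, Thursday, Friday — 5 of them qualify.
Total: 90 + 5 = 95.

95 weekdays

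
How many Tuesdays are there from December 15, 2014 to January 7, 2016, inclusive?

December 15, 2014 is a Monday.
From December 15, 2014 to January 7, 2016 is 389 days inclusive.
389 = 7 × 55 + 4, so there are 55 full weeks plus 4 extra days.
Each full week contributes one Tuesday: 55 so far.
The 4 extra days are Mon, Tue, Wed, Thu — 1 of them qualifies.
Total: 55 + 1 = 56.

56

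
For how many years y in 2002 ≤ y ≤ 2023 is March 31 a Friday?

Day of week of March 31 in each year:
2002: Sun, 2003: Mon, 2004: Wed, 2005: Thu, 2006: Fri ✓, 2007: Sat, 2008: Mon, 2009: Tue, 2010: Wed, 2011: Thu, 2012: Sat, 2013: Sun, 2014: Mon, 2015: Tue, 2016: Thu, 2017: Fri ✓, 2018: Sat, 2019: Sun, 2020: Tue, 2021: Wed, 2022: Thu, 2023: Fri ✓
Fridays: 2006, 2017, 2023.

3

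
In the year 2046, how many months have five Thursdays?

4

A month has five Thursdays exactly when Thursday falls within its first (length − 28) days.
Jan: 31 days, starts Mon → 5 of Mon, Tue, Wed
Feb: 28 days, starts Thu → 5 of (none)
Mar: 31 days, starts Thu → 5 of Thu, Fri, Sat ✓
Apr: 30 days, starts Sun → 5 of Sun, Mon
May: 31 days, starts Tue → 5 of Tue, Wed, Thu ✓
Jun: 30 days, starts Fri → 5 of Fri, Sat
Jul: 31 days, starts Sun → 5 of Sun, Mon, Tue
Aug: 31 days, starts Wed → 5 of Wed, Thu, Fri ✓
Sep: 30 days, starts Sat → 5 of Sat, Sun
Oct: 31 days, starts Mon → 5 of Mon, Tue, Wed
Nov: 30 days, starts Thu → 5 of Thu, Fri ✓
Dec: 31 days, starts Sat → 5 of Sat, Sun, Mon
Months with five Thursdays: Mar, May, Aug, Nov.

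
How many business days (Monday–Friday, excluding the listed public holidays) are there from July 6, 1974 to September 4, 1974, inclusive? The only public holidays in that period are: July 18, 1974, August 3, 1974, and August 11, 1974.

July 6, 1974 is a Saturday.
The range spans 61 days (inclusive of both endpoints).
61 = 7 × 8 + 5, so there are 8 full weeks plus 5 extra days.
Each full week contributes 5 weekdays (Mon–Fri): 8 × 5 = 40.
The 5 extra days are Sat, Sun, Mon, Tue, Wed — 3 of them qualify.
Total: 40 + 3 = 43.
Holidays: July 18, 1974 (Thu); August 3, 1974 (Sat); August 11, 1974 (Sun).
1 of the 3 holidays fall on weekdays; the rest are weekends and were already excluded.
Business days: 43 − 1 = 42.

42 business days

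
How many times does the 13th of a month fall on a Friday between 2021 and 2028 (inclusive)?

Friday-the-13ths by year:
2021: Aug
2022: May
2023: Jan, Oct
2024: Sep, Dec
2025: Jun
2026: Feb, Mar, Nov
2027: Aug
2028: Oct

12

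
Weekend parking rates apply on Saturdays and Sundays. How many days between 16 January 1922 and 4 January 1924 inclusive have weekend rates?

204

16 January 1922 is a Monday.
From 16 January 1922 to 4 January 1924 is 719 days inclusive.
719 = 7 × 102 + 5, so there are 102 full weeks plus 5 extra days.
Each full week contributes 2 weekend days (Sat, Sun): 102 × 2 = 204.
The 5 extra days are Mon, Tue, Wed, Thu, Fri — none qualify.
Total: 204 + 0 = 204.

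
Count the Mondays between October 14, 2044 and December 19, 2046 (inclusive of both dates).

October 14, 2044 is a Friday.
The range spans 797 days (inclusive of both endpoints).
797 = 7 × 113 + 6, so there are 113 full weeks plus 6 extra days.
Each full week contributes one Monday: 113 so far.
The 6 extra days are Fri, Sat, Sun, Mon, Tue, Wed — 1 of them qualifies.
Total: 113 + 1 = 114.

114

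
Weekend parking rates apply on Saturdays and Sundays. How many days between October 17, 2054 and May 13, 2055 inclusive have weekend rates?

October 17, 2054 is a Saturday.
That's 209 days from start to end, counting both.
209 = 7 × 29 + 6, so there are 29 full weeks plus 6 extra days.
Each full week contributes 2 weekend days (Sat, Sun): 29 × 2 = 58.
The 6 extra days are Sat, Sun, Mon, Tue, Wed, Thu — 2 of them qualify.
Total: 58 + 2 = 60.

60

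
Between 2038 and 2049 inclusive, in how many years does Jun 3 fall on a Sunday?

2

Day of week of June 3 in each year:
2038: Thu, 2039: Fri, 2040: Sun ✓, 2041: Mon, 2042: Tue, 2043: Wed, 2044: Fri, 2045: Sat, 2046: Sun ✓, 2047: Mon, 2048: Wed, 2049: Thu
Sundays: 2040, 2046.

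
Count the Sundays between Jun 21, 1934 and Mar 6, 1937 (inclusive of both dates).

141

Jun 21, 1934 is a Thursday.
From Jun 21, 1934 to Mar 6, 1937 is 990 days inclusive.
990 = 7 × 141 + 3, so there are 141 full weeks plus 3 extra days.
Each full week contributes one Sunday: 141 so far.
The 3 extra days are Thu, Fri, Sat — none qualify.
Total: 141 + 0 = 141.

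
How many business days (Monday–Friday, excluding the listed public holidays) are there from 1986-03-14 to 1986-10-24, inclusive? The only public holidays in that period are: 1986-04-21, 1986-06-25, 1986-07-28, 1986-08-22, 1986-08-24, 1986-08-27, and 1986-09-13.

156

1986-03-14 is a Friday.
That's 225 days from start to end, counting both.
225 = 7 × 32 + 1, so there are 32 full weeks plus 1 extra day.
Each full week contributes 5 weekdays (Mon–Fri): 32 × 5 = 160.
The 1 extra day is Fri — 1 of them qualifies.
Total: 160 + 1 = 161.
Holidays: 1986-04-21 (Mon); 1986-06-25 (Wed); 1986-07-28 (Mon); 1986-08-22 (Fri); 1986-08-24 (Sun); 1986-08-27 (Wed); 1986-09-13 (Sat).
5 of the 7 holidays fall on weekdays; the rest are weekends and were already excluded.
Business days: 161 − 5 = 156.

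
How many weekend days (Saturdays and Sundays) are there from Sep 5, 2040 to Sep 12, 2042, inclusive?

210

Sep 5, 2040 is a Wednesday.
From Sep 5, 2040 to Sep 12, 2042 is 738 days inclusive.
738 = 7 × 105 + 3, so there are 105 full weeks plus 3 extra days.
Each full week contributes 2 weekend days (Sat, Sun): 105 × 2 = 210.
The 3 extra days are Wed, Thu, Fri — none qualify.
Total: 210 + 0 = 210.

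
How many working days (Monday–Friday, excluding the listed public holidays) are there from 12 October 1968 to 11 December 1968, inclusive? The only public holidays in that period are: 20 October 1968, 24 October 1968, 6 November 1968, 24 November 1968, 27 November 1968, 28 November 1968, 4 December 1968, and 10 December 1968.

37

12 October 1968 is a Saturday.
The range spans 61 days (inclusive of both endpoints).
61 = 7 × 8 + 5, so there are 8 full weeks plus 5 extra days.
Each full week contributes 5 weekdays (Mon–Fri): 8 × 5 = 40.
The 5 extra days are Saturday, Sunday, Monday, Tuesday, Wednesday — 3 of them qualify.
Total: 40 + 3 = 43.
Holidays: 20 October 1968 (Sun); 24 October 1968 (Thu); 6 November 1968 (Wed); 24 November 1968 (Sun); 27 November 1968 (Wed); 28 November 1968 (Thu); 4 December 1968 (Wed); 10 December 1968 (Tue).
6 of the 8 holidays fall on weekdays; the rest are weekends and were already excluded.
Business days: 43 − 6 = 37.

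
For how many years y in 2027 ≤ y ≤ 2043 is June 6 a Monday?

2

Day of week of June 6 in each year:
2027: Sun, 2028: Tue, 2029: Wed, 2030: Thu, 2031: Fri, 2032: Sun, 2033: Mon ✓, 2034: Tue, 2035: Wed, 2036: Fri, 2037: Sat, 2038: Sun, 2039: Mon ✓, 2040: Wed, 2041: Thu, 2042: Fri, 2043: Sat
Mondays: 2033, 2039.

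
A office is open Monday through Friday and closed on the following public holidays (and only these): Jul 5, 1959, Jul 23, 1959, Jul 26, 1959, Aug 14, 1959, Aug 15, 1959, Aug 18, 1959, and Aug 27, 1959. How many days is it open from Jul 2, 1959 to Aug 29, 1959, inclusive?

38 business days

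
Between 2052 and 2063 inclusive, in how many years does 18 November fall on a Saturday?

2

Day of week of November 18 in each year:
2052: Mon, 2053: Tue, 2054: Wed, 2055: Thu, 2056: Sat ✓, 2057: Sun, 2058: Mon, 2059: Tue, 2060: Thu, 2061: Fri, 2062: Sat ✓, 2063: Sun
Saturdays: 2056, 2062.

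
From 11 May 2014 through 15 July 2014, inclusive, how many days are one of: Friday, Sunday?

19

11 May 2014 is a Sunday.
That's 66 days from start to end, counting both.
66 = 7 × 9 + 3, so there are 9 full weeks plus 3 extra days.
Each full week contributes 2 days from the set (Fri, Sun): 9 × 2 = 18.
The 3 extra days are Sun, Mon, Tue — 1 of them qualifies.
Total: 18 + 1 = 19.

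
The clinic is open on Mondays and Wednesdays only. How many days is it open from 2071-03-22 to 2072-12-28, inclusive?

186

2071-03-22 is a Sunday.
That's 648 days from start to end, counting both.
648 = 7 × 92 + 4, so there are 92 full weeks plus 4 extra days.
Each full week contributes 2 days from the set (Mon, Wed): 92 × 2 = 184.
The 4 extra days are Sun, Mon, Tue, Wed — 2 of them qualify.
Total: 184 + 2 = 186.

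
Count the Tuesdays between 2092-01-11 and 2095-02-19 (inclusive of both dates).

2092-01-11 is a Friday.
That's 1136 days from start to end, counting both.
1136 = 7 × 162 + 2, so there are 162 full weeks plus 2 extra days.
Each full week contributes one Tuesday: 162 so far.
The 2 extra days are Friday, Saturday — none qualify.
Total: 162 + 0 = 162.

162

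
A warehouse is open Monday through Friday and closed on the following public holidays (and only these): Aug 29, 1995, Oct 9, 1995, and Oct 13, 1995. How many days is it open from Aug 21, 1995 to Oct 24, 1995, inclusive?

44

Aug 21, 1995 is a Monday.
The range spans 65 days (inclusive of both endpoints).
65 = 7 × 9 + 2, so there are 9 full weeks plus 2 extra days.
Each full week contributes 5 weekdays (Mon–Fri): 9 × 5 = 45.
The 2 extra days are Mon, Tue — 2 of them qualify.
Total: 45 + 2 = 47.
Holidays: Aug 29, 1995 (Tue); Oct 9, 1995 (Mon); Oct 13, 1995 (Fri).
All 3 holidays fall on weekdays, so subtract 3.
Business days: 47 − 3 = 44.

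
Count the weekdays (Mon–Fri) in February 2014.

1 February 2014 is a Saturday.
That's 28 days from start to end, counting both.
28 = 7 × 4, so the span is exactly 4 full weeks.
Each full week contributes 5 weekdays (Mon–Fri): 4 × 5 = 20.
Total: 20.

20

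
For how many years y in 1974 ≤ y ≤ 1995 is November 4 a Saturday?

3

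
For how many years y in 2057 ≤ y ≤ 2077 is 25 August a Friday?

2

Day of week of August 25 in each year:
2057: Sat, 2058: Sun, 2059: Mon, 2060: Wed, 2061: Thu, 2062: Fri ✓, 2063: Sat, 2064: Mon, 2065: Tue, 2066: Wed, 2067: Thu, 2068: Sat, 2069: Sun, 2070: Mon, 2071: Tue, 2072: Thu, 2073: Fri ✓, 2074: Sat, 2075: Sun, 2076: Tue, 2077: Wed
Fridays: 2062, 2073.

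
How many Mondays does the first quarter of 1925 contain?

1 January 1925 is a Thursday.
The range spans 90 days (inclusive of both endpoints).
90 = 7 × 12 + 6, so there are 12 full weeks plus 6 extra days.
Each full week contributes one Monday: 12 so far.
The 6 extra days are Thursday, Friday, Saturday, Sunday, Monday, Tuesday — 1 of them qualifies.
Total: 12 + 1 = 13.

13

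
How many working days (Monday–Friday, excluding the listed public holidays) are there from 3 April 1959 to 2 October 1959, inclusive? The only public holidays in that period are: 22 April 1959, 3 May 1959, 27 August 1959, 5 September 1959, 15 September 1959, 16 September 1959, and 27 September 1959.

3 April 1959 is a Friday.
The range spans 183 days (inclusive of both endpoints).
183 = 7 × 26 + 1, so there are 26 full weeks plus 1 extra day.
Each full week contributes 5 weekdays (Mon–Fri): 26 × 5 = 130.
The 1 extra day is Fri — 1 of them qualifies.
Total: 130 + 1 = 131.
Holidays: 22 April 1959 (Wed); 3 May 1959 (Sun); 27 August 1959 (Thu); 5 September 1959 (Sat); 15 September 1959 (Tue); 16 September 1959 (Wed); 27 September 1959 (Sun).
4 of the 7 holidays fall on weekdays; the rest are weekends and were already excluded.
Business days: 131 − 4 = 127.

127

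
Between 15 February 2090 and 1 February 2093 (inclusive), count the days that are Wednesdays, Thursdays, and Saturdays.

15 February 2090 is a Wednesday.
The range spans 1083 days (inclusive of both endpoints).
1083 = 7 × 154 + 5, so there are 154 full weeks plus 5 extra days.
Each full week contributes 3 days from the set (Wed, Thu, Sat): 154 × 3 = 462.
The 5 extra days are Wednesday, Thursday, Friday, Saturday, Sunday — 3 of them qualify.
Total: 462 + 3 = 465.

465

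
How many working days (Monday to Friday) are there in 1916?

260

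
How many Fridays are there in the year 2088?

January 1, 2088 is a Thursday.
From January 1, 2088 to December 31, 2088 is 366 days inclusive.
366 = 7 × 52 + 2, so there are 52 full weeks plus 2 extra days.
Each full week contributes one Friday: 52 so far.
The 2 extra days are Thu, Fri — 1 of them qualifies.
Total: 52 + 1 = 53.

53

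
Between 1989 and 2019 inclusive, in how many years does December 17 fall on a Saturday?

Day of week of December 17 in each year:
1989: Sun, 1990: Mon, 1991: Tue, 1992: Thu, 1993: Fri, 1994: Sat ✓, 1995: Sun, 1996: Tue, 1997: Wed, 1998: Thu, 1999: Fri, 2000: Sun, 2001: Mon, 2002: Tue, 2003: Wed, 2004: Fri, 2005: Sat ✓, 2006: Sun, 2007: Mon, 2008: Wed, 2009: Thu, 2010: Fri, 2011: Sat ✓, 2012: Mon, 2013: Tue, 2014: Wed, 2015: Thu, 2016: Sat ✓, 2017: Sun, 2018: Mon, 2019: Tue
Saturdays: 1994, 2005, 2011, 2016.

4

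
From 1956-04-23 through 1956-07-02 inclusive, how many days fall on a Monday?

11

1956-04-23 is a Monday.
That's 71 days from start to end, counting both.
71 = 7 × 10 + 1, so there are 10 full weeks plus 1 extra day.
Each full week contributes one Monday: 10 so far.
The 1 extra day is Monday — 1 of them qualifies.
Total: 10 + 1 = 11.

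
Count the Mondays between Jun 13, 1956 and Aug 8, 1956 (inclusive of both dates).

8 Mondays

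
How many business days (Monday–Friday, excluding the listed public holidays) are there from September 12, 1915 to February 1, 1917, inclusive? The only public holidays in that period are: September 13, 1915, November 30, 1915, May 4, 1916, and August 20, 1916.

September 12, 1915 is a Sunday.
From September 12, 1915 to February 1, 1917 is 509 days inclusive.
509 = 7 × 72 + 5, so there are 72 full weeks plus 5 extra days.
Each full week contributes 5 weekdays (Mon–Fri): 72 × 5 = 360.
The 5 extra days are Sun, Mon, Tue, Wed, Thu — 4 of them qualify.
Total: 360 + 4 = 364.
Holidays: September 13, 1915 (Mon); November 30, 1915 (Tue); May 4, 1916 (Thu); August 20, 1916 (Sun).
3 of the 4 holidays fall on weekdays; the rest are weekends and were already excluded.
Business days: 364 − 3 = 361.

361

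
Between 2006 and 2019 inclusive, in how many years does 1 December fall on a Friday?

Day of week of December 1 in each year:
2006: Fri ✓, 2007: Sat, 2008: Mon, 2009: Tue, 2010: Wed, 2011: Thu, 2012: Sat, 2013: Sun, 2014: Mon, 2015: Tue, 2016: Thu, 2017: Fri ✓, 2018: Sat, 2019: Sun
Fridays: 2006, 2017.

2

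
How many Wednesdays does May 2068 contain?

5

May 1, 2068 is a Tuesday.
The range spans 31 days (inclusive of both endpoints).
31 = 7 × 4 + 3, so there are 4 full weeks plus 3 extra days.
Each full week contributes one Wednesday: 4 so far.
The 3 extra days are Tuesday, Wednesday, Thursday — 1 of them qualifies.
Total: 4 + 1 = 5.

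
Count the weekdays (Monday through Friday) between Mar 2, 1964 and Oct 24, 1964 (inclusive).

170

Mar 2, 1964 is a Monday.
That's 237 days from start to end, counting both.
237 = 7 × 33 + 6, so there are 33 full weeks plus 6 extra days.
Each full week contributes 5 weekdays (Mon–Fri): 33 × 5 = 165.
The 6 extra days are Mon, Tue, Wed, Thu, Fri, Sat — 5 of them qualify.
Total: 165 + 5 = 170.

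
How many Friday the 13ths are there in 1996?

2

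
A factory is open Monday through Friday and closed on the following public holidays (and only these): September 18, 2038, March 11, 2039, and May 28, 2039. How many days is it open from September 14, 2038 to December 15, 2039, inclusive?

327

September 14, 2038 is a Tuesday.
The range spans 458 days (inclusive of both endpoints).
458 = 7 × 65 + 3, so there are 65 full weeks plus 3 extra days.
Each full week contributes 5 weekdays (Mon–Fri): 65 × 5 = 325.
The 3 extra days are Tuesday, Wednesday, Thursday — 3 of them qualify.
Total: 325 + 3 = 328.
Holidays: September 18, 2038 (Sat); March 11, 2039 (Fri); May 28, 2039 (Sat).
1 of the 3 holidays fall on weekdays; the rest are weekends and were already excluded.
Business days: 328 − 1 = 327.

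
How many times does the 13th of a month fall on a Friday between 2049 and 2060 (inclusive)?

19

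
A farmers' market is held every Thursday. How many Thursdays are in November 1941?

4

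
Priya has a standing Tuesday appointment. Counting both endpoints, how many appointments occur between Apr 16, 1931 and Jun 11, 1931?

Apr 16, 1931 is a Thursday.
From Apr 16, 1931 to Jun 11, 1931 is 57 days inclusive.
57 = 7 × 8 + 1, so there are 8 full weeks plus 1 extra day.
Each full week contributes one Tuesday: 8 so far.
The 1 extra day is Thu — none qualify.
Total: 8 + 0 = 8.

8 Tuesdays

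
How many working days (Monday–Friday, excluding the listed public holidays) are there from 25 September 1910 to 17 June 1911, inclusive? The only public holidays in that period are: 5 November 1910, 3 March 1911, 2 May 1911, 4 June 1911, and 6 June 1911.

187 working days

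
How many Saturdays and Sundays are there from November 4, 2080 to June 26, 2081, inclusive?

November 4, 2080 is a Monday.
That's 235 days from start to end, counting both.
235 = 7 × 33 + 4, so there are 33 full weeks plus 4 extra days.
Each full week contributes 2 weekend days (Sat, Sun): 33 × 2 = 66.
The 4 extra days are Mon, Tue, Wed, Thu — none qualify.
Total: 66 + 0 = 66.

66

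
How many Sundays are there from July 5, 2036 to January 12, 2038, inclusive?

80 Sundays

July 5, 2036 is a Saturday.
From July 5, 2036 to January 12, 2038 is 557 days inclusive.
557 = 7 × 79 + 4, so there are 79 full weeks plus 4 extra days.
Each full week contributes one Sunday: 79 so far.
The 4 extra days are Saturday, Sunday, Monday, Tuesday — 1 of them qualifies.
Total: 79 + 1 = 80.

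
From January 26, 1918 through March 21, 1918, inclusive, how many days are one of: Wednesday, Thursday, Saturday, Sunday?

January 26, 1918 is a Saturday.
From January 26, 1918 to March 21, 1918 is 55 days inclusive.
55 = 7 × 7 + 6, so there are 7 full weeks plus 6 extra days.
Each full week contributes 4 days from the set (Wed, Thu, Sat, Sun): 7 × 4 = 28.
The 6 extra days are Saturday, Sunday, Monday, Tuesday, Wednesday, Thursday — 4 of them qualify.
Total: 28 + 4 = 32.

32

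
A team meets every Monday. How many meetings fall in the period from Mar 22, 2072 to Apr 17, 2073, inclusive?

Mar 22, 2072 is a Tuesday.
That's 392 days from start to end, counting both.
392 = 7 × 56, so the span is exactly 56 full weeks.
Each full week contributes one Monday: 56 so far.

56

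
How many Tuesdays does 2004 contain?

52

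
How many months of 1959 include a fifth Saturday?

4

A month has five Saturdays exactly when Saturday falls within its first (length − 28) days.
Jan: 31 days, starts Thu → 5 of Thu, Fri, Sat ✓
Feb: 28 days, starts Sun → 5 of (none)
Mar: 31 days, starts Sun → 5 of Sun, Mon, Tue
Apr: 30 days, starts Wed → 5 of Wed, Thu
May: 31 days, starts Fri → 5 of Fri, Sat, Sun ✓
Jun: 30 days, starts Mon → 5 of Mon, Tue
Jul: 31 days, starts Wed → 5 of Wed, Thu, Fri
Aug: 31 days, starts Sat → 5 of Sat, Sun, Mon ✓
Sep: 30 days, starts Tue → 5 of Tue, Wed
Oct: 31 days, starts Thu → 5 of Thu, Fri, Sat ✓
Nov: 30 days, starts Sun → 5 of Sun, Mon
Dec: 31 days, starts Tue → 5 of Tue, Wed, Thu
Months with five Saturdays: Jan, May, Aug, Oct.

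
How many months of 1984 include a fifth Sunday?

5

A month has five Sundays exactly when Sunday falls within its first (length − 28) days.
Jan: 31 days, starts Sun → 5 of Sun, Mon, Tue ✓
Feb: 29 days, starts Wed → 5 of Wed
Mar: 31 days, starts Thu → 5 of Thu, Fri, Sat
Apr: 30 days, starts Sun → 5 of Sun, Mon ✓
May: 31 days, starts Tue → 5 of Tue, Wed, Thu
Jun: 30 days, starts Fri → 5 of Fri, Sat
Jul: 31 days, starts Sun → 5 of Sun, Mon, Tue ✓
Aug: 31 days, starts Wed → 5 of Wed, Thu, Fri
Sep: 30 days, starts Sat → 5 of Sat, Sun ✓
Oct: 31 days, starts Mon → 5 of Mon, Tue, Wed
Nov: 30 days, starts Thu → 5 of Thu, Fri
Dec: 31 days, starts Sat → 5 of Sat, Sun, Mon ✓
Months with five Sundays: Jan, Apr, Jul, Sep, Dec.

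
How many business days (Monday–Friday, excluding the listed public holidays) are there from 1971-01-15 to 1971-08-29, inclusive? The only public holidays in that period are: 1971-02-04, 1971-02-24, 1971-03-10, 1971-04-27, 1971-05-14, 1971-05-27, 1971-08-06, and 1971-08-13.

153 business days

1971-01-15 is a Friday.
That's 227 days from start to end, counting both.
227 = 7 × 32 + 3, so there are 32 full weeks plus 3 extra days.
Each full week contributes 5 weekdays (Mon–Fri): 32 × 5 = 160.
The 3 extra days are Friday, Saturday, Sunday — 1 of them qualifies.
Total: 160 + 1 = 161.
Holidays: 1971-02-04 (Thu); 1971-02-24 (Wed); 1971-03-10 (Wed); 1971-04-27 (Tue); 1971-05-14 (Fri); 1971-05-27 (Thu); 1971-08-06 (Fri); 1971-08-13 (Fri).
All 8 holidays fall on weekdays, so subtract 8.
Business days: 161 − 8 = 153.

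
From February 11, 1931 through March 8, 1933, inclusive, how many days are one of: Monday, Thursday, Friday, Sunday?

432

February 11, 1931 is a Wednesday.
From February 11, 1931 to March 8, 1933 is 757 days inclusive.
757 = 7 × 108 + 1, so there are 108 full weeks plus 1 extra day.
Each full week contributes 4 days from the set (Mon, Thu, Fri, Sun): 108 × 4 = 432.
The 1 extra day is Wednesday — none qualify.
Total: 432 + 0 = 432.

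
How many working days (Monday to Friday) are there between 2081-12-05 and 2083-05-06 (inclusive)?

370 weekdays

2081-12-05 is a Friday.
From 2081-12-05 to 2083-05-06 is 518 days inclusive.
518 = 7 × 74, so the span is exactly 74 full weeks.
Each full week contributes 5 weekdays (Mon–Fri): 74 × 5 = 370.
Total: 370.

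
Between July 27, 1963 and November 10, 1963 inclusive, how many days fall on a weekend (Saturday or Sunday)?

32

July 27, 1963 is a Saturday.
That's 107 days from start to end, counting both.
107 = 7 × 15 + 2, so there are 15 full weeks plus 2 extra days.
Each full week contributes 2 weekend days (Sat, Sun): 15 × 2 = 30.
The 2 extra days are Sat, Sun — 2 of them qualify.
Total: 30 + 2 = 32.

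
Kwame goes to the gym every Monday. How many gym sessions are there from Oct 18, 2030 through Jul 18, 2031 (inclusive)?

39 Mondays

Oct 18, 2030 is a Friday.
That's 274 days from start to end, counting both.
274 = 7 × 39 + 1, so there are 39 full weeks plus 1 extra day.
Each full week contributes one Monday: 39 so far.
The 1 extra day is Friday — none qualify.
Total: 39 + 0 = 39.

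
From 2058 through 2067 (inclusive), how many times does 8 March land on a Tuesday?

Day of week of March 8 in each year:
2058: Fri, 2059: Sat, 2060: Mon, 2061: Tue ✓, 2062: Wed, 2063: Thu, 2064: Sat, 2065: Sun, 2066: Mon, 2067: Tue ✓
Tuesdays: 2061, 2067.

2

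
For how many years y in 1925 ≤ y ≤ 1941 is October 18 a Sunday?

3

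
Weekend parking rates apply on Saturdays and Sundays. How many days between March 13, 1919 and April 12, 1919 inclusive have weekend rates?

March 13, 1919 is a Thursday.
The range spans 31 days (inclusive of both endpoints).
31 = 7 × 4 + 3, so there are 4 full weeks plus 3 extra days.
Each full week contributes 2 weekend days (Sat, Sun): 4 × 2 = 8.
The 3 extra days are Thursday, Friday, Saturday — 1 of them qualifies.
Total: 8 + 1 = 9.

9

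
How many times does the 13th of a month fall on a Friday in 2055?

The 13th falls on a Friday when the month's 13th has weekday Fri.
Jan 13 is Wed; Feb 13 is Sat; Mar 13 is Sat; Apr 13 is Tue; May 13 is Thu; Jun 13 is Sun; Jul 13 is Tue; Aug 13 is Fri ✓; Sep 13 is Mon; Oct 13 is Wed; Nov 13 is Sat; Dec 13 is Mon.
Friday the 13ths: Aug.

1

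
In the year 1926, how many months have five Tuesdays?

4

A month has five Tuesdays exactly when Tuesday falls within its first (length − 28) days.
Jan: 31 days, starts Fri → 5 of Fri, Sat, Sun
Feb: 28 days, starts Mon → 5 of (none)
Mar: 31 days, starts Mon → 5 of Mon, Tue, Wed ✓
Apr: 30 days, starts Thu → 5 of Thu, Fri
May: 31 days, starts Sat → 5 of Sat, Sun, Mon
Jun: 30 days, starts Tue → 5 of Tue, Wed ✓
Jul: 31 days, starts Thu → 5 of Thu, Fri, Sat
Aug: 31 days, starts Sun → 5 of Sun, Mon, Tue ✓
Sep: 30 days, starts Wed → 5 of Wed, Thu
Oct: 31 days, starts Fri → 5 of Fri, Sat, Sun
Nov: 30 days, starts Mon → 5 of Mon, Tue ✓
Dec: 31 days, starts Wed → 5 of Wed, Thu, Fri
Months with five Tuesdays: Mar, Jun, Aug, Nov.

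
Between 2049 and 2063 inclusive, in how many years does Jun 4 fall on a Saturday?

2

Day of week of June 4 in each year:
2049: Fri, 2050: Sat ✓, 2051: Sun, 2052: Tue, 2053: Wed, 2054: Thu, 2055: Fri, 2056: Sun, 2057: Mon, 2058: Tue, 2059: Wed, 2060: Fri, 2061: Sat ✓, 2062: Sun, 2063: Mon
Saturdays: 2050, 2061.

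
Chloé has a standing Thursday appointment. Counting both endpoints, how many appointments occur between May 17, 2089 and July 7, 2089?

8 Thursdays

May 17, 2089 is a Tuesday.
From May 17, 2089 to July 7, 2089 is 52 days inclusive.
52 = 7 × 7 + 3, so there are 7 full weeks plus 3 extra days.
Each full week contributes one Thursday: 7 so far.
The 3 extra days are Tue, Wed, Thu — 1 of them qualifies.
Total: 7 + 1 = 8.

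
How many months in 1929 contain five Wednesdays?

A month has five Wednesdays exactly when Wednesday falls within its first (length − 28) days.
Jan: 31 days, starts Tue → 5 of Tue, Wed, Thu ✓
Feb: 28 days, starts Fri → 5 of (none)
Mar: 31 days, starts Fri → 5 of Fri, Sat, Sun
Apr: 30 days, starts Mon → 5 of Mon, Tue
May: 31 days, starts Wed → 5 of Wed, Thu, Fri ✓
Jun: 30 days, starts Sat → 5 of Sat, Sun
Jul: 31 days, starts Mon → 5 of Mon, Tue, Wed ✓
Aug: 31 days, starts Thu → 5 of Thu, Fri, Sat
Sep: 30 days, starts Sun → 5 of Sun, Mon
Oct: 31 days, starts Tue → 5 of Tue, Wed, Thu ✓
Nov: 30 days, starts Fri → 5 of Fri, Sat
Dec: 31 days, starts Sun → 5 of Sun, Mon, Tue
Months with five Wednesdays: Jan, May, Jul, Oct.

4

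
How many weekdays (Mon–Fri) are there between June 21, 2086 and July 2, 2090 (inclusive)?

June 21, 2086 is a Friday.
From June 21, 2086 to July 2, 2090 is 1473 days inclusive.
1473 = 7 × 210 + 3, so there are 210 full weeks plus 3 extra days.
Each full week contributes 5 weekdays (Mon–Fri): 210 × 5 = 1050.
The 3 extra days are Fri, Sat, Sun — 1 of them qualifies.
Total: 1050 + 1 = 1051.

1051 weekdays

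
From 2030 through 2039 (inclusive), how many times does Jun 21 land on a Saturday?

Day of week of June 21 in each year:
2030: Fri, 2031: Sat ✓, 2032: Mon, 2033: Tue, 2034: Wed, 2035: Thu, 2036: Sat ✓, 2037: Sun, 2038: Mon, 2039: Tue
Saturdays: 2031, 2036.

2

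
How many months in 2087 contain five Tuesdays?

A month has five Tuesdays exactly when Tuesday falls within its first (length − 28) days.
Jan: 31 days, starts Wed → 5 of Wed, Thu, Fri
Feb: 28 days, starts Sat → 5 of (none)
Mar: 31 days, starts Sat → 5 of Sat, Sun, Mon
Apr: 30 days, starts Tue → 5 of Tue, Wed ✓
May: 31 days, starts Thu → 5 of Thu, Fri, Sat
Jun: 30 days, starts Sun → 5 of Sun, Mon
Jul: 31 days, starts Tue → 5 of Tue, Wed, Thu ✓
Aug: 31 days, starts Fri → 5 of Fri, Sat, Sun
Sep: 30 days, starts Mon → 5 of Mon, Tue ✓
Oct: 31 days, starts Wed → 5 of Wed, Thu, Fri
Nov: 30 days, starts Sat → 5 of Sat, Sun
Dec: 31 days, starts Mon → 5 of Mon, Tue, Wed ✓
Months with five Tuesdays: Apr, Jul, Sep, Dec.

4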